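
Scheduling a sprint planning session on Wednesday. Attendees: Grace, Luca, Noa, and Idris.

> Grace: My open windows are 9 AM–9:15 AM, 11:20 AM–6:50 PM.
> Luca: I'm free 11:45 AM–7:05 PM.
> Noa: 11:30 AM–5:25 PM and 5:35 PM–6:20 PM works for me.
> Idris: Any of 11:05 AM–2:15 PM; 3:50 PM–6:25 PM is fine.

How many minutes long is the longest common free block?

Grace ∩ Luca: 11:45-18:50.
Grace ∩ Luca ∩ Noa: 11:45-17:25, 17:35-18:20.
Grace ∩ Luca ∩ Noa ∩ Idris: 11:45-14:15, 15:50-17:25, 17:35-18:20.
The longest is 11:45-14:15 at 150 minutes.

150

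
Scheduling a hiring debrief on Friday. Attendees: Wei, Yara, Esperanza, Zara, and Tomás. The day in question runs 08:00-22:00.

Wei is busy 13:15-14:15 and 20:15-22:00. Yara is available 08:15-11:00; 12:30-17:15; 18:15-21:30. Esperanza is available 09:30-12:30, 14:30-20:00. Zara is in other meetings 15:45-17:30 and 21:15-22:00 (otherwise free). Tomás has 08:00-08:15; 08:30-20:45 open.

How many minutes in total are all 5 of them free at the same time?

Wei free: 08:00-13:15, 14:15-20:15 (invert busy blocks within the working day).
Yara free: 08:15-11:00, 12:30-17:15, 18:15-21:30.
Esperanza free: 09:30-12:30, 14:30-20:00.
Zara free: 08:00-15:45, 17:30-21:15 (invert busy blocks within the working day).
Tomás free: 08:00-08:15, 08:30-20:45.
Wei ∩ Yara: 08:15-11:00, 12:30-13:15, 14:15-17:15, 18:15-20:15.
Wei ∩ Yara ∩ Esperanza: 09:30-11:00, 14:30-17:15, 18:15-20:00.
Wei ∩ Yara ∩ Esperanza ∩ Zara: 09:30-11:00, 14:30-15:45, 18:15-20:00.
Wei ∩ Yara ∩ Esperanza ∩ Zara ∩ Tomás: 09:30-11:00, 14:30-15:45, 18:15-20:00.
Summing the common windows: 90 + 75 + 105 = 270 minutes.

270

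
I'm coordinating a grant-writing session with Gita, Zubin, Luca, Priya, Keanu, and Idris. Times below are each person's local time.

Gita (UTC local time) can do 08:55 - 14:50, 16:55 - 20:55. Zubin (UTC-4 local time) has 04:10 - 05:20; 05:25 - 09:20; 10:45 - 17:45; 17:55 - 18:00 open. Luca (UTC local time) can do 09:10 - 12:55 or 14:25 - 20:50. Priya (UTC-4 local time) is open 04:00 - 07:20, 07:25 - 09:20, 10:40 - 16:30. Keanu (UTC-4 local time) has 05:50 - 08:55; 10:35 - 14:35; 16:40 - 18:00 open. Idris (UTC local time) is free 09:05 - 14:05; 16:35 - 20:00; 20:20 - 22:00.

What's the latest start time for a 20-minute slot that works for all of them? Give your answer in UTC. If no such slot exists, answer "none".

Gita in UTC: 08:55-14:50, 16:55-20:55.
Zubin in UTC: 08:10-09:20, 09:25-13:20, 14:45-21:45, 21:55-22:00 (add 4h to convert from UTC-4).
Luca in UTC: 09:10-12:55, 14:25-20:50.
Priya in UTC: 08:00-11:20, 11:25-13:20, 14:40-20:30 (add 4h to convert from UTC-4).
Keanu in UTC: 09:50-12:55, 14:35-18:35, 20:40-22:00 (add 4h to convert from UTC-4).
Idris in UTC: 09:05-14:05, 16:35-20:00, 20:20-22:00.
Gita ∩ Zubin: 08:55-09:20, 09:25-13:20, 14:45-14:50, 16:55-20:55.
Gita ∩ Zubin ∩ Luca: 09:10-09:20, 09:25-12:55, 14:45-14:50, 16:55-20:50.
Gita ∩ Zubin ∩ Luca ∩ Priya: 09:10-09:20, 09:25-11:20, 11:25-12:55, 14:45-14:50, 16:55-20:30.
Gita ∩ Zubin ∩ Luca ∩ Priya ∩ Keanu: 09:50-11:20, 11:25-12:55, 14:45-14:50, 16:55-18:35.
Gita ∩ Zubin ∩ Luca ∩ Priya ∩ Keanu ∩ Idris: 09:50-11:20, 11:25-12:55, 16:55-18:35.
So the common availability across everyone is 09:50-11:20, 11:25-12:55, 16:55-18:35.
The last common window of at least 20 minutes is 16:55-18:35; a 20-minute meeting can start as late as 18:15 and still end by 18:35.

18:15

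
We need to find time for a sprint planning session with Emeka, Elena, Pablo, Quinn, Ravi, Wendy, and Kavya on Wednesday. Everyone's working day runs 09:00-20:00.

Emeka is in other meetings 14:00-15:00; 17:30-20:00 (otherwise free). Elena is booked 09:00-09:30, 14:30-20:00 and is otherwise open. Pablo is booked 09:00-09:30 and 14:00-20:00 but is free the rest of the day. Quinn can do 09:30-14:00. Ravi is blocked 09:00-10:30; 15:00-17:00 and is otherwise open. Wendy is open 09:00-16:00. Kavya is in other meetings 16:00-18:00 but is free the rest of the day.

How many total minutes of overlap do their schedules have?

Emeka free: 09:00-14:00, 15:00-17:30 (invert busy blocks within the working day).
Elena free: 09:30-14:30 (invert busy blocks within the working day).
Pablo free: 09:30-14:00 (invert busy blocks within the working day).
Quinn free: 09:30-14:00.
Ravi free: 10:30-15:00, 17:00-20:00 (invert busy blocks within the working day).
Wendy free: 09:00-16:00.
Kavya free: 09:00-16:00, 18:00-20:00 (invert busy blocks within the working day).
Emeka ∩ Elena: 09:30-14:00.
Emeka ∩ Elena ∩ Pablo: 09:30-14:00.
Emeka ∩ Elena ∩ Pablo ∩ Quinn: 09:30-14:00.
Emeka ∩ Elena ∩ Pablo ∩ Quinn ∩ Ravi: 10:30-14:00.
Emeka ∩ Elena ∩ Pablo ∩ Quinn ∩ Ravi ∩ Wendy: 10:30-14:00.
Emeka ∩ Elena ∩ Pablo ∩ Quinn ∩ Ravi ∩ Wendy ∩ Kavya: 10:30-14:00.
That's a single block of 210 minutes.

210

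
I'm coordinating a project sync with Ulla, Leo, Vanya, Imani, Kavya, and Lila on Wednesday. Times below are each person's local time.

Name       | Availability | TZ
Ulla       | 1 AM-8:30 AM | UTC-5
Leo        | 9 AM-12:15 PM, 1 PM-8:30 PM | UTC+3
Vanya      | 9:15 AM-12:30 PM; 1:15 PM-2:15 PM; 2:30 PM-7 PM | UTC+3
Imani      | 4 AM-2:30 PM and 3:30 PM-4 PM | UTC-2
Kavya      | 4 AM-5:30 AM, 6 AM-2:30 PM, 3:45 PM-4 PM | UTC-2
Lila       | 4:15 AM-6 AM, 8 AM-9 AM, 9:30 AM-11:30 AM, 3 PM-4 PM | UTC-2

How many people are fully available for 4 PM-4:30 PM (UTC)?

Ulla in UTC: 06:00-13:30 (add 5h to convert from UTC-5).
Leo in UTC: 06:00-09:15, 10:00-17:30 (subtract 3h to convert from UTC+3).
Vanya in UTC: 06:15-09:30, 10:15-11:15, 11:30-16:00 (subtract 3h to convert from UTC+3).
Imani in UTC: 06:00-16:30, 17:30-18:00 (add 2h to convert from UTC-2).
Kavya in UTC: 06:00-07:30, 08:00-16:30, 17:45-18:00 (add 2h to convert from UTC-2).
Lila in UTC: 06:15-08:00, 10:00-11:00, 11:30-13:30, 17:00-18:00 (add 2h to convert from UTC-2).
Leo, Imani, and Kavya can make the full 16:00-16:30 slot — that's 3.

3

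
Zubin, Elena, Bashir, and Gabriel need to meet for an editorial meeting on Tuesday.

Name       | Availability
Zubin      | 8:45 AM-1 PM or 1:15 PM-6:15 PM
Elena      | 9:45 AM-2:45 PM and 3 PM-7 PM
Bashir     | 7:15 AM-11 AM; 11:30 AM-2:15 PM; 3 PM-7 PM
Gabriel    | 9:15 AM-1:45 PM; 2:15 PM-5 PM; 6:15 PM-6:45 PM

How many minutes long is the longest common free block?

Zubin ∩ Elena: 09:45-13:00, 13:15-14:45, 15:00-18:15.
Zubin ∩ Elena ∩ Bashir: 09:45-11:00, 11:30-13:00, 13:15-14:15, 15:00-18:15.
Zubin ∩ Elena ∩ Bashir ∩ Gabriel: 09:45-11:00, 11:30-13:00, 13:15-13:45, 15:00-17:00.
So the common availability across everyone is 09:45-11:00, 11:30-13:00, 13:15-13:45, 15:00-17:00.
The longest is 15:00-17:00 at 120 minutes.

120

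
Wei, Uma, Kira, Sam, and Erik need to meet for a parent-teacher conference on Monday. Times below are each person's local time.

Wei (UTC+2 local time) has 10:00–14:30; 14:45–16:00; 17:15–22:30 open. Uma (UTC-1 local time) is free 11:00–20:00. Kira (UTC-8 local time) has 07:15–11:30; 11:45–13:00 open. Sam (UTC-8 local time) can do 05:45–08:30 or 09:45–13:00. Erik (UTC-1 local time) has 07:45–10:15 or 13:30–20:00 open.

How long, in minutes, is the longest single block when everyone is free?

Wei in UTC: 08:00-12:30, 12:45-14:00, 15:15-20:30 (subtract 2h to convert from UTC+2).
Uma in UTC: 12:00-21:00 (add 1h to convert from UTC-1).
Kira in UTC: 15:15-19:30, 19:45-21:00 (add 8h to convert from UTC-8).
Sam in UTC: 13:45-16:30, 17:45-21:00 (add 8h to convert from UTC-8).
Erik in UTC: 08:45-11:15, 14:30-21:00 (add 1h to convert from UTC-1).
Wei ∩ Uma: 12:00-12:30, 12:45-14:00, 15:15-20:30.
Wei ∩ Uma ∩ Kira: 15:15-19:30, 19:45-20:30.
Wei ∩ Uma ∩ Kira ∩ Sam: 15:15-16:30, 17:45-19:30, 19:45-20:30.
Wei ∩ Uma ∩ Kira ∩ Sam ∩ Erik: 15:15-16:30, 17:45-19:30, 19:45-20:30.
The longest is 17:45-19:30 at 105 minutes.

105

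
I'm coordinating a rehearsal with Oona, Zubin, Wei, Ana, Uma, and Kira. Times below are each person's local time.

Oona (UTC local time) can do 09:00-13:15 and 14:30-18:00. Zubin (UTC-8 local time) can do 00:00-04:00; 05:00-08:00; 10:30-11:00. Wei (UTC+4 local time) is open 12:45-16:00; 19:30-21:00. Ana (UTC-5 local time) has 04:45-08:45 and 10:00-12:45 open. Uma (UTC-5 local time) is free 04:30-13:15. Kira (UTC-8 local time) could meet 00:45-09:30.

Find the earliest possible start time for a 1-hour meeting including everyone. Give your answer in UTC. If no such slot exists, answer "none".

09:45

Oona in UTC: 09:00-13:15, 14:30-18:00.
Zubin in UTC: 08:00-12:00, 13:00-16:00, 18:30-19:00 (add 8h to convert from UTC-8).
Wei in UTC: 08:45-12:00, 15:30-17:00 (subtract 4h to convert from UTC+4).
Ana in UTC: 09:45-13:45, 15:00-17:45 (add 5h to convert from UTC-5).
Uma in UTC: 09:30-18:15 (add 5h to convert from UTC-5).
Kira in UTC: 08:45-17:30 (add 8h to convert from UTC-8).
Oona ∩ Zubin: 09:00-12:00, 13:00-13:15, 14:30-16:00.
Oona ∩ Zubin ∩ Wei: 09:00-12:00, 15:30-16:00.
Oona ∩ Zubin ∩ Wei ∩ Ana: 09:45-12:00, 15:30-16:00.
Oona ∩ Zubin ∩ Wei ∩ Ana ∩ Uma: 09:45-12:00, 15:30-16:00.
Oona ∩ Zubin ∩ Wei ∩ Ana ∩ Uma ∩ Kira: 09:45-12:00, 15:30-16:00.
Those are the intersection windows.
The first common window of at least 60 minutes is 09:45-12:00, so the earliest start is 09:45.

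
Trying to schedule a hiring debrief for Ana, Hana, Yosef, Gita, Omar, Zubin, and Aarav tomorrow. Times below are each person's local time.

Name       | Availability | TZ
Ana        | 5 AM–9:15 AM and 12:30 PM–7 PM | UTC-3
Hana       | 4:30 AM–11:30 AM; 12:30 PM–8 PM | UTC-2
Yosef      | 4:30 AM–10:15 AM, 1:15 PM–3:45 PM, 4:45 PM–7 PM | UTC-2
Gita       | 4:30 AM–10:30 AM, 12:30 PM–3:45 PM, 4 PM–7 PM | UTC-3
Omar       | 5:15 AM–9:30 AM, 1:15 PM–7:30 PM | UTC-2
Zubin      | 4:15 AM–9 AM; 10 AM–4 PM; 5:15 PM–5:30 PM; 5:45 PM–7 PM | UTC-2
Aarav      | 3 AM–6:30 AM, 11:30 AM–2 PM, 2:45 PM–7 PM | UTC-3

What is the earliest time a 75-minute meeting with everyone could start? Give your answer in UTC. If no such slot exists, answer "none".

Ana in UTC: 08:00-12:15, 15:30-22:00 (add 3h to convert from UTC-3).
Hana in UTC: 06:30-13:30, 14:30-22:00 (add 2h to convert from UTC-2).
Yosef in UTC: 06:30-12:15, 15:15-17:45, 18:45-21:00 (add 2h to convert from UTC-2).
Gita in UTC: 07:30-13:30, 15:30-18:45, 19:00-22:00 (add 3h to convert from UTC-3).
Omar in UTC: 07:15-11:30, 15:15-21:30 (add 2h to convert from UTC-2).
Zubin in UTC: 06:15-11:00, 12:00-18:00, 19:15-19:30, 19:45-21:00 (add 2h to convert from UTC-2).
Aarav in UTC: 06:00-09:30, 14:30-17:00, 17:45-22:00 (add 3h to convert from UTC-3).
Ana ∩ Hana: 08:00-12:15, 15:30-22:00.
Ana ∩ Hana ∩ Yosef: 08:00-12:15, 15:30-17:45, 18:45-21:00.
Ana ∩ Hana ∩ Yosef ∩ Gita: 08:00-12:15, 15:30-17:45, 19:00-21:00.
Ana ∩ Hana ∩ Yosef ∩ Gita ∩ Omar: 08:00-11:30, 15:30-17:45, 19:00-21:00.
Ana ∩ Hana ∩ Yosef ∩ Gita ∩ Omar ∩ Zubin: 08:00-11:00, 15:30-17:45, 19:15-19:30, 19:45-21:00.
Ana ∩ Hana ∩ Yosef ∩ Gita ∩ Omar ∩ Zubin ∩ Aarav: 08:00-09:30, 15:30-17:00, 19:15-19:30, 19:45-21:00.
Those are the intersection windows.
The first common window of at least 75 minutes is 08:00-09:30, so the earliest start is 08:00.

08:00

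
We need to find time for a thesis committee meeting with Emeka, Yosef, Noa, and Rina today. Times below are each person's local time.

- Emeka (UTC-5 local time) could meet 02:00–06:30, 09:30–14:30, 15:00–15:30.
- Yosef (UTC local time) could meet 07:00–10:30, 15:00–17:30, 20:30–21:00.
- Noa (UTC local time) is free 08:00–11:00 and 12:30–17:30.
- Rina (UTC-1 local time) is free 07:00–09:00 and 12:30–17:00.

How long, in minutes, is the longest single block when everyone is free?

Emeka in UTC: 07:00-11:30, 14:30-19:30, 20:00-20:30 (add 5h to convert from UTC-5).
Yosef in UTC: 07:00-10:30, 15:00-17:30, 20:30-21:00.
Noa in UTC: 08:00-11:00, 12:30-17:30.
Rina in UTC: 08:00-10:00, 13:30-18:00 (add 1h to convert from UTC-1).
Emeka ∩ Yosef: 07:00-10:30, 15:00-17:30.
Emeka ∩ Yosef ∩ Noa: 08:00-10:30, 15:00-17:30.
Emeka ∩ Yosef ∩ Noa ∩ Rina: 08:00-10:00, 15:00-17:30.
So the common availability across everyone is 08:00-10:00, 15:00-17:30.
The longest is 15:00-17:30 at 150 minutes.

150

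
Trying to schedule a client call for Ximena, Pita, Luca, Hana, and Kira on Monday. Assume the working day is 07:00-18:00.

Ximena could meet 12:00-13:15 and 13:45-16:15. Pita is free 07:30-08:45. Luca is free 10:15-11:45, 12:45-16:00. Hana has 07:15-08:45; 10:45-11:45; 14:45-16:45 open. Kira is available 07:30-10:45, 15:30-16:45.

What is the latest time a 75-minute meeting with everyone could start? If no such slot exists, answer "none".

Ximena ∩ Pita: ∅.
Ximena ∩ Pita ∩ Luca: ∅.
Ximena ∩ Pita ∩ Luca ∩ Hana: ∅.
Ximena ∩ Pita ∩ Luca ∩ Hana ∩ Kira: ∅.
There is no time when everyone is free.
No common window is at least 75 minutes long.

none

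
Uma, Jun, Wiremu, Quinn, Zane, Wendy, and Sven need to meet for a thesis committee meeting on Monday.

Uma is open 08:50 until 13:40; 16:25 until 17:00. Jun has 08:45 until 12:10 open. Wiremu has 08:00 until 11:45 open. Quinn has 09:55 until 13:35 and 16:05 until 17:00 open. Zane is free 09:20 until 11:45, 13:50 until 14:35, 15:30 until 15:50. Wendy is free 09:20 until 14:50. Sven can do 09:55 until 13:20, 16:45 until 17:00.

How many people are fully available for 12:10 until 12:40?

Uma, Quinn, Wendy, and Sven can make the full 12:10-12:40 slot — that's 4.

4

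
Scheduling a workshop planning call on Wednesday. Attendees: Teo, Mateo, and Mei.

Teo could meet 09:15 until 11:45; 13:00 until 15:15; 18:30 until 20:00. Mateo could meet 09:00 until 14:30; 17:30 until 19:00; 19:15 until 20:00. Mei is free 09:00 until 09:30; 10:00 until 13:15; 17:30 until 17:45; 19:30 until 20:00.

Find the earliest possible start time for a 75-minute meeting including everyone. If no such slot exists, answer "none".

10:00

Teo ∩ Mateo: 09:15-11:45, 13:00-14:30, 18:30-19:00, 19:15-20:00.
Teo ∩ Mateo ∩ Mei: 09:15-09:30, 10:00-11:45, 13:00-13:15, 19:30-20:00.
The first common window of at least 75 minutes is 10:00-11:45, so the earliest start is 10:00.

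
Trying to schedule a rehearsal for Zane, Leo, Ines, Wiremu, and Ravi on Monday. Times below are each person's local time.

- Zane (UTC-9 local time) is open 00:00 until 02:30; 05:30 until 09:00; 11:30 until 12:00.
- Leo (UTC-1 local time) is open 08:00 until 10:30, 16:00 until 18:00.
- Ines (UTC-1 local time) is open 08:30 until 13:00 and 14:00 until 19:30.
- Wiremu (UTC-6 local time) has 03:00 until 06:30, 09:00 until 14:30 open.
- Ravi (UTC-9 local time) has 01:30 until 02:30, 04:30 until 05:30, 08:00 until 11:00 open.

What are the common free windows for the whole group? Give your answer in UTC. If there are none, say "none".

10:30-11:30, 17:00-18:00

Zane in UTC: 09:00-11:30, 14:30-18:00, 20:30-21:00 (add 9h to convert from UTC-9).
Leo in UTC: 09:00-11:30, 17:00-19:00 (add 1h to convert from UTC-1).
Ines in UTC: 09:30-14:00, 15:00-20:30 (add 1h to convert from UTC-1).
Wiremu in UTC: 09:00-12:30, 15:00-20:30 (add 6h to convert from UTC-6).
Ravi in UTC: 10:30-11:30, 13:30-14:30, 17:00-20:00 (add 9h to convert from UTC-9).
Zane ∩ Leo: 09:00-11:30, 17:00-18:00.
Zane ∩ Leo ∩ Ines: 09:30-11:30, 17:00-18:00.
Zane ∩ Leo ∩ Ines ∩ Wiremu: 09:30-11:30, 17:00-18:00.
Zane ∩ Leo ∩ Ines ∩ Wiremu ∩ Ravi: 10:30-11:30, 17:00-18:00.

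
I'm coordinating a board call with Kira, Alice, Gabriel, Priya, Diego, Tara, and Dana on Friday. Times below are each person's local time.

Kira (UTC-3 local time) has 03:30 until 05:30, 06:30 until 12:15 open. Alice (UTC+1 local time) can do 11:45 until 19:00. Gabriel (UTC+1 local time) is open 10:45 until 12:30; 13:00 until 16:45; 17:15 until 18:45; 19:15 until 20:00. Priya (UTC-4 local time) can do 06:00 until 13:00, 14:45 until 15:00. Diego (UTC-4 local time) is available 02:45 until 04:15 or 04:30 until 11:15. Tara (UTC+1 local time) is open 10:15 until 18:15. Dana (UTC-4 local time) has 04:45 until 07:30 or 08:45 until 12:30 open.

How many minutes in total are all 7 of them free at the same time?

195

Kira in UTC: 06:30-08:30, 09:30-15:15 (add 3h to convert from UTC-3).
Alice in UTC: 10:45-18:00 (subtract 1h to convert from UTC+1).
Gabriel in UTC: 09:45-11:30, 12:00-15:45, 16:15-17:45, 18:15-19:00 (subtract 1h to convert from UTC+1).
Priya in UTC: 10:00-17:00, 18:45-19:00 (add 4h to convert from UTC-4).
Diego in UTC: 06:45-08:15, 08:30-15:15 (add 4h to convert from UTC-4).
Tara in UTC: 09:15-17:15 (subtract 1h to convert from UTC+1).
Dana in UTC: 08:45-11:30, 12:45-16:30 (add 4h to convert from UTC-4).
Kira ∩ Alice: 10:45-15:15.
Kira ∩ Alice ∩ Gabriel: 10:45-11:30, 12:00-15:15.
Kira ∩ Alice ∩ Gabriel ∩ Priya: 10:45-11:30, 12:00-15:15.
Kira ∩ Alice ∩ Gabriel ∩ Priya ∩ Diego: 10:45-11:30, 12:00-15:15.
Kira ∩ Alice ∩ Gabriel ∩ Priya ∩ Diego ∩ Tara: 10:45-11:30, 12:00-15:15.
Kira ∩ Alice ∩ Gabriel ∩ Priya ∩ Diego ∩ Tara ∩ Dana: 10:45-11:30, 12:45-15:15.
Summing the common windows: 45 + 150 = 195 minutes.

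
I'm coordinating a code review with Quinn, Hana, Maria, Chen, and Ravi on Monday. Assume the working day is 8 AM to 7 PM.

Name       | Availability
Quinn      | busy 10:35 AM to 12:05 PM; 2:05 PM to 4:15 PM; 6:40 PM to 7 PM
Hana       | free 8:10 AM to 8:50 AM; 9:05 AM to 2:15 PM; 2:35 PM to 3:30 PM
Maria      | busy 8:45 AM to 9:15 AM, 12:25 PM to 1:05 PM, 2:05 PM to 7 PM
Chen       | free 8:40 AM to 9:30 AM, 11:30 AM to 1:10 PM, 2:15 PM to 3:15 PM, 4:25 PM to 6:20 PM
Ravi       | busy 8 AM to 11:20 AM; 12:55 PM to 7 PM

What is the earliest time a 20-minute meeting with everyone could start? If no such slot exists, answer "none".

Quinn free: 08:00-10:35, 12:05-14:05, 16:15-18:40 (invert busy blocks within the working day).
Hana free: 08:10-08:50, 09:05-14:15, 14:35-15:30.
Maria free: 08:00-08:45, 09:15-12:25, 13:05-14:05 (invert busy blocks within the working day).
Chen free: 08:40-09:30, 11:30-13:10, 14:15-15:15, 16:25-18:20.
Ravi free: 11:20-12:55 (invert busy blocks within the working day).
Quinn ∩ Hana: 08:10-08:50, 09:05-10:35, 12:05-14:05.
Quinn ∩ Hana ∩ Maria: 08:10-08:45, 09:15-10:35, 12:05-12:25, 13:05-14:05.
Quinn ∩ Hana ∩ Maria ∩ Chen: 08:40-08:45, 09:15-09:30, 12:05-12:25, 13:05-13:10.
Quinn ∩ Hana ∩ Maria ∩ Chen ∩ Ravi: 12:05-12:25.
The first common window of at least 20 minutes is 12:05-12:25, so the earliest start is 12:05.

12:05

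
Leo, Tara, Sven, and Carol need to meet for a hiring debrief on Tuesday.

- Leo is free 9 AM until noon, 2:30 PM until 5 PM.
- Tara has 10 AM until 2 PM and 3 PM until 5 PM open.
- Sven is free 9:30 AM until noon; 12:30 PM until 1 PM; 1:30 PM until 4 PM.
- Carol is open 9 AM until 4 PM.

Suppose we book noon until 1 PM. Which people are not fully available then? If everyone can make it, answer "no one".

Leo, Sven

Leo: not fully free for 12:00-13:00. Tara: free for 12:00-13:00. Sven: not fully free for 12:00-13:00. Carol: free for 12:00-13:00.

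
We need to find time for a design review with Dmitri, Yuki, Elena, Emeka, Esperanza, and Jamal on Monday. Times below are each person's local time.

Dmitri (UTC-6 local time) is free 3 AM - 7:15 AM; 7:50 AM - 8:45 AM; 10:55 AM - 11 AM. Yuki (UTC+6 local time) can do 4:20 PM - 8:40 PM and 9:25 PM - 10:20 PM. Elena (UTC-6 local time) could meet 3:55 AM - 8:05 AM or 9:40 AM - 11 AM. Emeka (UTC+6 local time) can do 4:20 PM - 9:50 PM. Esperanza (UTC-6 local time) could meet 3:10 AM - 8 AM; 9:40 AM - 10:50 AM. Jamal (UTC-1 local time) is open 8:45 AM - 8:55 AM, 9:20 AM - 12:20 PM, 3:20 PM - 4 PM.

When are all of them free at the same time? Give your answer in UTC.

10:20-13:15

Dmitri in UTC: 09:00-13:15, 13:50-14:45, 16:55-17:00 (add 6h to convert from UTC-6).
Yuki in UTC: 10:20-14:40, 15:25-16:20 (subtract 6h to convert from UTC+6).
Elena in UTC: 09:55-14:05, 15:40-17:00 (add 6h to convert from UTC-6).
Emeka in UTC: 10:20-15:50 (subtract 6h to convert from UTC+6).
Esperanza in UTC: 09:10-14:00, 15:40-16:50 (add 6h to convert from UTC-6).
Jamal in UTC: 09:45-09:55, 10:20-13:20, 16:20-17:00 (add 1h to convert from UTC-1).
Dmitri ∩ Yuki: 10:20-13:15, 13:50-14:40.
Dmitri ∩ Yuki ∩ Elena: 10:20-13:15, 13:50-14:05.
Dmitri ∩ Yuki ∩ Elena ∩ Emeka: 10:20-13:15, 13:50-14:05.
Dmitri ∩ Yuki ∩ Elena ∩ Emeka ∩ Esperanza: 10:20-13:15, 13:50-14:00.
Dmitri ∩ Yuki ∩ Elena ∩ Emeka ∩ Esperanza ∩ Jamal: 10:20-13:15.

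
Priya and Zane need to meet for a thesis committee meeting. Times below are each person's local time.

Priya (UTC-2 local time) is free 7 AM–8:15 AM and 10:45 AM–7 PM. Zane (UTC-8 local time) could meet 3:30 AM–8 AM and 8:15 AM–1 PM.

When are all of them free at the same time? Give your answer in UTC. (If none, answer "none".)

Priya in UTC: 09:00-10:15, 12:45-21:00 (add 2h to convert from UTC-2).
Zane in UTC: 11:30-16:00, 16:15-21:00 (add 8h to convert from UTC-8).
Priya ∩ Zane: 12:45-16:00, 16:15-21:00.

12:45-16:00, 16:15-21:00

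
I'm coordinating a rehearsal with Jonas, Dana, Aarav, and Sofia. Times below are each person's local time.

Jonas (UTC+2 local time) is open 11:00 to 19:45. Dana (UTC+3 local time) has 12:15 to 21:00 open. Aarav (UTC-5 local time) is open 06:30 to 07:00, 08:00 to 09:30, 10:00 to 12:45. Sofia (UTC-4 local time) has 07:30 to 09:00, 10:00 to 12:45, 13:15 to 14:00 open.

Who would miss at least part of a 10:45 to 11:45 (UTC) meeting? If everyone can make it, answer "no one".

Aarav, Sofia

Jonas in UTC: 09:00-17:45 (subtract 2h to convert from UTC+2).
Dana in UTC: 09:15-18:00 (subtract 3h to convert from UTC+3).
Aarav in UTC: 11:30-12:00, 13:00-14:30, 15:00-17:45 (add 5h to convert from UTC-5).
Sofia in UTC: 11:30-13:00, 14:00-16:45, 17:15-18:00 (add 4h to convert from UTC-4).
Jonas: free for 10:45-11:45. Dana: free for 10:45-11:45. Aarav: not fully free for 10:45-11:45. Sofia: not fully free for 10:45-11:45.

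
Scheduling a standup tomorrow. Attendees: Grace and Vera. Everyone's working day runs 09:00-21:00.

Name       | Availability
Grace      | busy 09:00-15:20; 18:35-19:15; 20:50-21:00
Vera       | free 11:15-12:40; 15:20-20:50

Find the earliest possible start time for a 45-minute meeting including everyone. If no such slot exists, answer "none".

Grace free: 15:20-18:35, 19:15-20:50 (invert busy blocks within the working day).
Vera free: 11:15-12:40, 15:20-20:50.
Grace ∩ Vera: 15:20-18:35, 19:15-20:50.
The first common window of at least 45 minutes is 15:20-18:35, so the earliest start is 15:20.

15:20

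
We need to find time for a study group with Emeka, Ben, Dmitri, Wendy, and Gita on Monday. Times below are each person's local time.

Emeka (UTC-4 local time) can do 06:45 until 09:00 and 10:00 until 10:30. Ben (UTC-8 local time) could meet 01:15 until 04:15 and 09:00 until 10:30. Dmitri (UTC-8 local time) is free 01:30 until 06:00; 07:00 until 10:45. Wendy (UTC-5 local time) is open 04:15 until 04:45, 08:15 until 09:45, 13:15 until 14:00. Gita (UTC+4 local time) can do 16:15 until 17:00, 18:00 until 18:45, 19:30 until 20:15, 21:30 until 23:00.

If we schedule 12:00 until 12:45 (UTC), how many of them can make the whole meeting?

Emeka in UTC: 10:45-13:00, 14:00-14:30 (add 4h to convert from UTC-4).
Ben in UTC: 09:15-12:15, 17:00-18:30 (add 8h to convert from UTC-8).
Dmitri in UTC: 09:30-14:00, 15:00-18:45 (add 8h to convert from UTC-8).
Wendy in UTC: 09:15-09:45, 13:15-14:45, 18:15-19:00 (add 5h to convert from UTC-5).
Gita in UTC: 12:15-13:00, 14:00-14:45, 15:30-16:15, 17:30-19:00 (subtract 4h to convert from UTC+4).
Emeka and Dmitri can make the full 12:00-12:45 slot — that's 2.

2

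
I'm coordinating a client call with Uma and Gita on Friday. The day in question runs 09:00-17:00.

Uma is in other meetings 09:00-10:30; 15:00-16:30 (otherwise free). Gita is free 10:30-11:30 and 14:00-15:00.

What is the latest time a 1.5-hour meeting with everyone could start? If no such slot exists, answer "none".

none

Uma free: 10:30-15:00, 16:30-17:00 (invert busy blocks within the working day).
Gita free: 10:30-11:30, 14:00-15:00.
Uma ∩ Gita: 10:30-11:30, 14:00-15:00.
No common window is at least 90 minutes long.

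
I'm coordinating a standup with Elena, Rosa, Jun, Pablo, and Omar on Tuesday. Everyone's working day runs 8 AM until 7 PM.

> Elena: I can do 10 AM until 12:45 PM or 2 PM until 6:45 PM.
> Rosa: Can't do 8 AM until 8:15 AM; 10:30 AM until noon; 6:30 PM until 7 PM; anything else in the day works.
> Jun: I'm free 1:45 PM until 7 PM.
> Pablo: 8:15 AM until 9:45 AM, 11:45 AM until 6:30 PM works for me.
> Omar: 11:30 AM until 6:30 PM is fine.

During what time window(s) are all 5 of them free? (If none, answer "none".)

Elena free: 10:00-12:45, 14:00-18:45.
Rosa free: 08:15-10:30, 12:00-18:30 (invert busy blocks within the working day).
Jun free: 13:45-19:00.
Pablo free: 08:15-09:45, 11:45-18:30.
Omar free: 11:30-18:30.
Elena ∩ Rosa: 10:00-10:30, 12:00-12:45, 14:00-18:30.
Elena ∩ Rosa ∩ Jun: 14:00-18:30.
Elena ∩ Rosa ∩ Jun ∩ Pablo: 14:00-18:30.
Elena ∩ Rosa ∩ Jun ∩ Pablo ∩ Omar: 14:00-18:30.
Those are the intersection windows.

14:00-18:30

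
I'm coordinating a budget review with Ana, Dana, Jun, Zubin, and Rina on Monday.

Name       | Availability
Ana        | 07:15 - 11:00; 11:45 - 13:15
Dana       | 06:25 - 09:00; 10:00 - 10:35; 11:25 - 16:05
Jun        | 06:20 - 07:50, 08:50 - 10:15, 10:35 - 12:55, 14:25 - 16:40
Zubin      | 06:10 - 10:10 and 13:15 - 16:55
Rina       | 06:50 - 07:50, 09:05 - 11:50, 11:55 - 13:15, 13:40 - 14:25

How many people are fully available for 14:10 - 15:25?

2

Dana and Zubin can make the full 14:10-15:25 slot — that's 2.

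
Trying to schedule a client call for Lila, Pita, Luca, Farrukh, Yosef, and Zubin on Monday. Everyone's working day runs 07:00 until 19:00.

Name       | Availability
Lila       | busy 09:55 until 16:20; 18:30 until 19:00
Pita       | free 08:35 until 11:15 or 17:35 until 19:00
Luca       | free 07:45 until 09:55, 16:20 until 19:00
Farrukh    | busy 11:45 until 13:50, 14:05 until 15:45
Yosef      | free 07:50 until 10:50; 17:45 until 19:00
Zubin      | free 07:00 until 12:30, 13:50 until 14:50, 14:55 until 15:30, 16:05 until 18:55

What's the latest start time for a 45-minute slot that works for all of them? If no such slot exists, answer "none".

Lila free: 07:00-09:55, 16:20-18:30 (invert busy blocks within the working day).
Pita free: 08:35-11:15, 17:35-19:00.
Luca free: 07:45-09:55, 16:20-19:00.
Farrukh free: 07:00-11:45, 13:50-14:05, 15:45-19:00 (invert busy blocks within the working day).
Yosef free: 07:50-10:50, 17:45-19:00.
Zubin free: 07:00-12:30, 13:50-14:50, 14:55-15:30, 16:05-18:55.
Lila ∩ Pita: 08:35-09:55, 17:35-18:30.
Lila ∩ Pita ∩ Luca: 08:35-09:55, 17:35-18:30.
Lila ∩ Pita ∩ Luca ∩ Farrukh: 08:35-09:55, 17:35-18:30.
Lila ∩ Pita ∩ Luca ∩ Farrukh ∩ Yosef: 08:35-09:55, 17:45-18:30.
Lila ∩ Pita ∩ Luca ∩ Farrukh ∩ Yosef ∩ Zubin: 08:35-09:55, 17:45-18:30.
The last common window of at least 45 minutes is 17:45-18:30; a 45-minute meeting can start as late as 17:45 and still end by 18:30.

17:45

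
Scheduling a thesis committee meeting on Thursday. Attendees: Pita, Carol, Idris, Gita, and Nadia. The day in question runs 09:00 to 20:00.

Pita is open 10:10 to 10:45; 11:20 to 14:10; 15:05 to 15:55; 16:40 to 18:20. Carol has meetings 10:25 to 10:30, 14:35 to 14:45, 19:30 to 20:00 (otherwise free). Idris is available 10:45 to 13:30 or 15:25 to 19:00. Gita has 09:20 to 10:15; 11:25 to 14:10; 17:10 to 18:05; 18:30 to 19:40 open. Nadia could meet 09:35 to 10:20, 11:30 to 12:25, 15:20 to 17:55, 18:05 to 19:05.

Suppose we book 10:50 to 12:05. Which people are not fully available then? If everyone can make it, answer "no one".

Gita, Nadia, Pita

Pita free: 10:10-10:45, 11:20-14:10, 15:05-15:55, 16:40-18:20.
Carol free: 09:00-10:25, 10:30-14:35, 14:45-19:30 (invert busy blocks within the working day).
Idris free: 10:45-13:30, 15:25-19:00.
Gita free: 09:20-10:15, 11:25-14:10, 17:10-18:05, 18:30-19:40.
Nadia free: 09:35-10:20, 11:30-12:25, 15:20-17:55, 18:05-19:05.
Pita: not fully free for 10:50-12:05. Carol: free for 10:50-12:05. Idris: free for 10:50-12:05. Gita: not fully free for 10:50-12:05. Nadia: not fully free for 10:50-12:05.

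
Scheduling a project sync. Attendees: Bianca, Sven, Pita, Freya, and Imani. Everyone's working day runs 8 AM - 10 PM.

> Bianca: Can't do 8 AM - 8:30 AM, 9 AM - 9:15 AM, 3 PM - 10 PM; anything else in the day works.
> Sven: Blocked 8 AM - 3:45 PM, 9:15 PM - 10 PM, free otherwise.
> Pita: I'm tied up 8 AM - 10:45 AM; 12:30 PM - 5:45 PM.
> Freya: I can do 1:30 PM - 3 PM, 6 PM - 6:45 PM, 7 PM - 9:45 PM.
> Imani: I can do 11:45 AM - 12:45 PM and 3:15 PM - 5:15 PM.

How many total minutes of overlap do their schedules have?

Bianca free: 08:30-09:00, 09:15-15:00 (invert busy blocks within the working day).
Sven free: 15:45-21:15 (invert busy blocks within the working day).
Pita free: 10:45-12:30, 17:45-22:00 (invert busy blocks within the working day).
Freya free: 13:30-15:00, 18:00-18:45, 19:00-21:45.
Imani free: 11:45-12:45, 15:15-17:15.
Bianca ∩ Sven: ∅.
Bianca ∩ Sven ∩ Pita: ∅.
Bianca ∩ Sven ∩ Pita ∩ Freya: ∅.
Bianca ∩ Sven ∩ Pita ∩ Freya ∩ Imani: ∅.
There is no time when everyone is free.
There is no common window, so the total is 0 minutes.

0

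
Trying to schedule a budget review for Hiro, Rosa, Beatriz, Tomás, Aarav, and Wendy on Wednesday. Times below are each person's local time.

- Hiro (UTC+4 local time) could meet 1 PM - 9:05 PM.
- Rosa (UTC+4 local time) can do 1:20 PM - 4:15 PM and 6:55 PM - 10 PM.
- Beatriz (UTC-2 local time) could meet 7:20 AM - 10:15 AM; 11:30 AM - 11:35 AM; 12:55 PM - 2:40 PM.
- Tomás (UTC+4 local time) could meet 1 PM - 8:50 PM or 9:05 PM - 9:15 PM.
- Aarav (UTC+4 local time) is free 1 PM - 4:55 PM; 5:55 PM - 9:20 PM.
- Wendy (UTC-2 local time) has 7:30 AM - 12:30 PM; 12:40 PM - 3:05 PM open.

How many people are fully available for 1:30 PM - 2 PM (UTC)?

Hiro in UTC: 09:00-17:05 (subtract 4h to convert from UTC+4).
Rosa in UTC: 09:20-12:15, 14:55-18:00 (subtract 4h to convert from UTC+4).
Beatriz in UTC: 09:20-12:15, 13:30-13:35, 14:55-16:40 (add 2h to convert from UTC-2).
Tomás in UTC: 09:00-16:50, 17:05-17:15 (subtract 4h to convert from UTC+4).
Aarav in UTC: 09:00-12:55, 13:55-17:20 (subtract 4h to convert from UTC+4).
Wendy in UTC: 09:30-14:30, 14:40-17:05 (add 2h to convert from UTC-2).
Hiro, Tomás, and Wendy can make the full 13:30-14:00 slot — that's 3.

3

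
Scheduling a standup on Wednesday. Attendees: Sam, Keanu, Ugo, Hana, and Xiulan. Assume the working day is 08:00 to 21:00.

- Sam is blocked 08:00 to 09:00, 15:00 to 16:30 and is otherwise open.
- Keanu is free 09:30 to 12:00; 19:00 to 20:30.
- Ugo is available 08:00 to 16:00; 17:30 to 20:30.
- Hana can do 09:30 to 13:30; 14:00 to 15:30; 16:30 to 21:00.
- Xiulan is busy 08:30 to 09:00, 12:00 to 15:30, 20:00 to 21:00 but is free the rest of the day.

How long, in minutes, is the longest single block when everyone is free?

Sam free: 09:00-15:00, 16:30-21:00 (invert busy blocks within the working day).
Keanu free: 09:30-12:00, 19:00-20:30.
Ugo free: 08:00-16:00, 17:30-20:30.
Hana free: 09:30-13:30, 14:00-15:30, 16:30-21:00.
Xiulan free: 08:00-08:30, 09:00-12:00, 15:30-20:00 (invert busy blocks within the working day).
Sam ∩ Keanu: 09:30-12:00, 19:00-20:30.
Sam ∩ Keanu ∩ Ugo: 09:30-12:00, 19:00-20:30.
Sam ∩ Keanu ∩ Ugo ∩ Hana: 09:30-12:00, 19:00-20:30.
Sam ∩ Keanu ∩ Ugo ∩ Hana ∩ Xiulan: 09:30-12:00, 19:00-20:00.
The longest is 09:30-12:00 at 150 minutes.

150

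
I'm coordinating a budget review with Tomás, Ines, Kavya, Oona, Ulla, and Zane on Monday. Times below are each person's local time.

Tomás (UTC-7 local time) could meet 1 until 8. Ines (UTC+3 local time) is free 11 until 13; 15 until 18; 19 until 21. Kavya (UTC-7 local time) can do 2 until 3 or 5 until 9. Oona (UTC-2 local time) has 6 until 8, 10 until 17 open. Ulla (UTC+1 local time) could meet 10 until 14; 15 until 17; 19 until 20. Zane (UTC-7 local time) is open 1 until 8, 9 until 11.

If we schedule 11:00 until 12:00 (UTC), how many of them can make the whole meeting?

Tomás in UTC: 08:00-15:00 (add 7h to convert from UTC-7).
Ines in UTC: 08:00-10:00, 12:00-15:00, 16:00-18:00 (subtract 3h to convert from UTC+3).
Kavya in UTC: 09:00-10:00, 12:00-16:00 (add 7h to convert from UTC-7).
Oona in UTC: 08:00-10:00, 12:00-19:00 (add 2h to convert from UTC-2).
Ulla in UTC: 09:00-13:00, 14:00-16:00, 18:00-19:00 (subtract 1h to convert from UTC+1).
Zane in UTC: 08:00-15:00, 16:00-18:00 (add 7h to convert from UTC-7).
Tomás, Ulla, and Zane can make the full 11:00-12:00 slot — that's 3.

3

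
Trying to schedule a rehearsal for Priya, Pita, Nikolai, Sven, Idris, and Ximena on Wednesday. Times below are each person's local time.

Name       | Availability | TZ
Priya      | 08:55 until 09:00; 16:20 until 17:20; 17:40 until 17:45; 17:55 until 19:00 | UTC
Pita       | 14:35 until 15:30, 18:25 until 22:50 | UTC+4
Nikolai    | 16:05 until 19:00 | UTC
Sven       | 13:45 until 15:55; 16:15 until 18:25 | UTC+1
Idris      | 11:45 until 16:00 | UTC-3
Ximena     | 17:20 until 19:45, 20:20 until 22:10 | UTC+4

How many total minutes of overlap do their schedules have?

60

Priya in UTC: 08:55-09:00, 16:20-17:20, 17:40-17:45, 17:55-19:00.
Pita in UTC: 10:35-11:30, 14:25-18:50 (subtract 4h to convert from UTC+4).
Nikolai in UTC: 16:05-19:00.
Sven in UTC: 12:45-14:55, 15:15-17:25 (subtract 1h to convert from UTC+1).
Idris in UTC: 14:45-19:00 (add 3h to convert from UTC-3).
Ximena in UTC: 13:20-15:45, 16:20-18:10 (subtract 4h to convert from UTC+4).
Priya ∩ Pita: 16:20-17:20, 17:40-17:45, 17:55-18:50.
Priya ∩ Pita ∩ Nikolai: 16:20-17:20, 17:40-17:45, 17:55-18:50.
Priya ∩ Pita ∩ Nikolai ∩ Sven: 16:20-17:20.
Priya ∩ Pita ∩ Nikolai ∩ Sven ∩ Idris: 16:20-17:20.
Priya ∩ Pita ∩ Nikolai ∩ Sven ∩ Idris ∩ Ximena: 16:20-17:20.
That's a single block of 60 minutes.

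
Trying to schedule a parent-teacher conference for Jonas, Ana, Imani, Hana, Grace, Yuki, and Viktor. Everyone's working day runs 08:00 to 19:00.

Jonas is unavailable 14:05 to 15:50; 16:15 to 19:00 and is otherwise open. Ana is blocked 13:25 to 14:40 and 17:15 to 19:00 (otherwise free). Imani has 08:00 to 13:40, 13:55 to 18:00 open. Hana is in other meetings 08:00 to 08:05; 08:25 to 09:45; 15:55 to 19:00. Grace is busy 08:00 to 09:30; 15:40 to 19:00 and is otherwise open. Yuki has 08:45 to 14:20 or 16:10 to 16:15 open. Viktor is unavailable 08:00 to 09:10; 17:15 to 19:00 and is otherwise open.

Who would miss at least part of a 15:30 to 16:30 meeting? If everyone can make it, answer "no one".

Jonas free: 08:00-14:05, 15:50-16:15 (invert busy blocks within the working day).
Ana free: 08:00-13:25, 14:40-17:15 (invert busy blocks within the working day).
Imani free: 08:00-13:40, 13:55-18:00.
Hana free: 08:05-08:25, 09:45-15:55 (invert busy blocks within the working day).
Grace free: 09:30-15:40 (invert busy blocks within the working day).
Yuki free: 08:45-14:20, 16:10-16:15.
Viktor free: 09:10-17:15 (invert busy blocks within the working day).
Jonas: not fully free for 15:30-16:30. Ana: free for 15:30-16:30. Imani: free for 15:30-16:30. Hana: not fully free for 15:30-16:30. Grace: not fully free for 15:30-16:30. Yuki: not fully free for 15:30-16:30. Viktor: free for 15:30-16:30.

Grace, Hana, Jonas, Yuki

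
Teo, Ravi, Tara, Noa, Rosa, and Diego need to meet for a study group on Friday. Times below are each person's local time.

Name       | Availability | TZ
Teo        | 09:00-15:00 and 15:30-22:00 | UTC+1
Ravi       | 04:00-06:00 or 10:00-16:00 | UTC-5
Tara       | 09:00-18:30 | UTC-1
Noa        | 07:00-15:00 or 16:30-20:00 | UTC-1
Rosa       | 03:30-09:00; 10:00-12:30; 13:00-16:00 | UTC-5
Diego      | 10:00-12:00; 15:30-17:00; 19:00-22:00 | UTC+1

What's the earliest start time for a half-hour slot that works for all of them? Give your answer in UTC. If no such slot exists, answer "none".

Teo in UTC: 08:00-14:00, 14:30-21:00 (subtract 1h to convert from UTC+1).
Ravi in UTC: 09:00-11:00, 15:00-21:00 (add 5h to convert from UTC-5).
Tara in UTC: 10:00-19:30 (add 1h to convert from UTC-1).
Noa in UTC: 08:00-16:00, 17:30-21:00 (add 1h to convert from UTC-1).
Rosa in UTC: 08:30-14:00, 15:00-17:30, 18:00-21:00 (add 5h to convert from UTC-5).
Diego in UTC: 09:00-11:00, 14:30-16:00, 18:00-21:00 (subtract 1h to convert from UTC+1).
Teo ∩ Ravi: 09:00-11:00, 15:00-21:00.
Teo ∩ Ravi ∩ Tara: 10:00-11:00, 15:00-19:30.
Teo ∩ Ravi ∩ Tara ∩ Noa: 10:00-11:00, 15:00-16:00, 17:30-19:30.
Teo ∩ Ravi ∩ Tara ∩ Noa ∩ Rosa: 10:00-11:00, 15:00-16:00, 18:00-19:30.
Teo ∩ Ravi ∩ Tara ∩ Noa ∩ Rosa ∩ Diego: 10:00-11:00, 15:00-16:00, 18:00-19:30.
The first common window of at least 30 minutes is 10:00-11:00, so the earliest start is 10:00.

10:00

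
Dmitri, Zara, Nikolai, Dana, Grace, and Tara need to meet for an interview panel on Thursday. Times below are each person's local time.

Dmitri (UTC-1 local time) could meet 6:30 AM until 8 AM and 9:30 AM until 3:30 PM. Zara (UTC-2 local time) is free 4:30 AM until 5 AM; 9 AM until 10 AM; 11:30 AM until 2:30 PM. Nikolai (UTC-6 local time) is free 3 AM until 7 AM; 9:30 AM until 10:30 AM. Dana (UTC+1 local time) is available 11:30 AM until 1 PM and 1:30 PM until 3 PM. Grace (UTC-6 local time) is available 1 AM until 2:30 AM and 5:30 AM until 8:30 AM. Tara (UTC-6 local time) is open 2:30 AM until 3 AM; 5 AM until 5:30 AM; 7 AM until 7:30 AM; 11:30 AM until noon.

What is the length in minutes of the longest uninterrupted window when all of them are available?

0

Dmitri in UTC: 07:30-09:00, 10:30-16:30 (add 1h to convert from UTC-1).
Zara in UTC: 06:30-07:00, 11:00-12:00, 13:30-16:30 (add 2h to convert from UTC-2).
Nikolai in UTC: 09:00-13:00, 15:30-16:30 (add 6h to convert from UTC-6).
Dana in UTC: 10:30-12:00, 12:30-14:00 (subtract 1h to convert from UTC+1).
Grace in UTC: 07:00-08:30, 11:30-14:30 (add 6h to convert from UTC-6).
Tara in UTC: 08:30-09:00, 11:00-11:30, 13:00-13:30, 17:30-18:00 (add 6h to convert from UTC-6).
Dmitri ∩ Zara: 11:00-12:00, 13:30-16:30.
Dmitri ∩ Zara ∩ Nikolai: 11:00-12:00, 15:30-16:30.
Dmitri ∩ Zara ∩ Nikolai ∩ Dana: 11:00-12:00.
Dmitri ∩ Zara ∩ Nikolai ∩ Dana ∩ Grace: 11:30-12:00.
Dmitri ∩ Zara ∩ Nikolai ∩ Dana ∩ Grace ∩ Tara: ∅.
There is no time when everyone is free.
No common window exists, so the longest block is 0 minutes.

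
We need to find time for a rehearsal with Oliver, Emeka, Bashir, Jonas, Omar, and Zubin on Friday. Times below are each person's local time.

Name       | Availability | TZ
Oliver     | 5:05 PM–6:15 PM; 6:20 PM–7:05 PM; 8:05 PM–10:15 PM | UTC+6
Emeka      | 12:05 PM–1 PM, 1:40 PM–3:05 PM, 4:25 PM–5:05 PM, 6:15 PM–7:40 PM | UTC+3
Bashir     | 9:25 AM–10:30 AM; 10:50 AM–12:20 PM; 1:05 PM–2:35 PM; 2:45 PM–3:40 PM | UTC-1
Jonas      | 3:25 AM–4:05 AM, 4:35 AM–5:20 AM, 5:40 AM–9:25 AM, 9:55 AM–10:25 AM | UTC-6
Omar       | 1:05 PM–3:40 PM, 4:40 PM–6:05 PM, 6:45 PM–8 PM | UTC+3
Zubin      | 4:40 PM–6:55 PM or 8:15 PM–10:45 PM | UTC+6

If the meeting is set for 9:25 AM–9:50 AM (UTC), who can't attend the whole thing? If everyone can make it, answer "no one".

Oliver in UTC: 11:05-12:15, 12:20-13:05, 14:05-16:15 (subtract 6h to convert from UTC+6).
Emeka in UTC: 09:05-10:00, 10:40-12:05, 13:25-14:05, 15:15-16:40 (subtract 3h to convert from UTC+3).
Bashir in UTC: 10:25-11:30, 11:50-13:20, 14:05-15:35, 15:45-16:40 (add 1h to convert from UTC-1).
Jonas in UTC: 09:25-10:05, 10:35-11:20, 11:40-15:25, 15:55-16:25 (add 6h to convert from UTC-6).
Omar in UTC: 10:05-12:40, 13:40-15:05, 15:45-17:00 (subtract 3h to convert from UTC+3).
Zubin in UTC: 10:40-12:55, 14:15-16:45 (subtract 6h to convert from UTC+6).
Oliver: not fully free for 09:25-09:50. Emeka: free for 09:25-09:50. Bashir: not fully free for 09:25-09:50. Jonas: free for 09:25-09:50. Omar: not fully free for 09:25-09:50. Zubin: not fully free for 09:25-09:50.

Bashir, Oliver, Omar, Zubin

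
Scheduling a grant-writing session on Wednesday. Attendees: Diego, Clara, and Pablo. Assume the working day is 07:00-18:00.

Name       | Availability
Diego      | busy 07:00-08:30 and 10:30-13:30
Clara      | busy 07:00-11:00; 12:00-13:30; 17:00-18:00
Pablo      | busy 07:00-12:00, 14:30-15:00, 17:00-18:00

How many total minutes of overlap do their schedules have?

180

Diego free: 08:30-10:30, 13:30-18:00 (invert busy blocks within the working day).
Clara free: 11:00-12:00, 13:30-17:00 (invert busy blocks within the working day).
Pablo free: 12:00-14:30, 15:00-17:00 (invert busy blocks within the working day).
Diego ∩ Clara: 13:30-17:00.
Diego ∩ Clara ∩ Pablo: 13:30-14:30, 15:00-17:00.
Those are the intersection windows.
Summing the common windows: 60 + 120 = 180 minutes.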